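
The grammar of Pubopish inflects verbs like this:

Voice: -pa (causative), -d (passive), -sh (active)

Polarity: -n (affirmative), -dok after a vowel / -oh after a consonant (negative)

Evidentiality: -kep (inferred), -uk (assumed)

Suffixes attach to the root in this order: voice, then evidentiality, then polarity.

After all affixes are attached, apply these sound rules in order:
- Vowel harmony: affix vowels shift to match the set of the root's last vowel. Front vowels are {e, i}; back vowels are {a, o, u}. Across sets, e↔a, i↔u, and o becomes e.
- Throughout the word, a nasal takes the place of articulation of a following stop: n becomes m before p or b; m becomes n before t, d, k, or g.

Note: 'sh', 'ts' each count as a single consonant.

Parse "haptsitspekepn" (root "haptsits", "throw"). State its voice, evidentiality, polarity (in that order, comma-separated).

causative, inferred, affirmative

Segment: haptsits-pa-kep-n.
voice: -pa → causative.
evidentiality: -kep → inferred.
polarity: -n → affirmative.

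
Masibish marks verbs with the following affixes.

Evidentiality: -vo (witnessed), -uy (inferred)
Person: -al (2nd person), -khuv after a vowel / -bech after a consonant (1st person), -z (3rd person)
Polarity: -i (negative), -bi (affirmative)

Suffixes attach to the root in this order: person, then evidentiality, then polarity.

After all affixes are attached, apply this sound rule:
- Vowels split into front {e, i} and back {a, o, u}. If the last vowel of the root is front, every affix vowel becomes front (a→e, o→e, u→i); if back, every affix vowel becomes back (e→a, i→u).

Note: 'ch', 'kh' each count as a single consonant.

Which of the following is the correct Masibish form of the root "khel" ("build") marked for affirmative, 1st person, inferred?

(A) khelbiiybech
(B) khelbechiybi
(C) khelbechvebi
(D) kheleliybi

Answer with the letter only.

Attach person 1st person -bech (after consonant 'l') → khelbech.
Attach evidentiality inferred -uy → khelbechuy.
Attach polarity affirmative -bi → khelbechuybi.
Apply vowel harmony: khelbechuybi → khelbechiybi.
So the correct form is khelbechiybi, option (B).
(A) khelbiiybech is wrong: it has the affixes in the wrong order.
(C) khelbechvebi is wrong: it uses witnessed instead of inferred for evidentiality.
(D) kheleliybi is wrong: it uses 2nd person instead of 1st person for person.

B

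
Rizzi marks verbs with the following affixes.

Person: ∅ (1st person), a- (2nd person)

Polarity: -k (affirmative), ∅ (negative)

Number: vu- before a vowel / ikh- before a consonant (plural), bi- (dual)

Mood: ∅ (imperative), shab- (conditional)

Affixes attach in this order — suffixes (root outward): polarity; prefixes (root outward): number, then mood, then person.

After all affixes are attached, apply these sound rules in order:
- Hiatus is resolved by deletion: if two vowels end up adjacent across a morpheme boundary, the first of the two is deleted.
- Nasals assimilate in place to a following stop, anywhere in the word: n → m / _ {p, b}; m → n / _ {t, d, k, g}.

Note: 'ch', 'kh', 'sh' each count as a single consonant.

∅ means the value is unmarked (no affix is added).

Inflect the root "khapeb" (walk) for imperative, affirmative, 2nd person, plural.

ikhkhapebk

Attach number plural ikh- (before consonant 'kh') → ikhkhapeb.
Attach polarity affirmative -k → ikhkhapebk.
mood = imperative: zero marking, form stays ikhkhapebk.
Attach person 2nd person a- → aikhkhapebk.
Apply vowel deletion: aikhkhapebk → ikhkhapebk.
Nasal assimilation: no change.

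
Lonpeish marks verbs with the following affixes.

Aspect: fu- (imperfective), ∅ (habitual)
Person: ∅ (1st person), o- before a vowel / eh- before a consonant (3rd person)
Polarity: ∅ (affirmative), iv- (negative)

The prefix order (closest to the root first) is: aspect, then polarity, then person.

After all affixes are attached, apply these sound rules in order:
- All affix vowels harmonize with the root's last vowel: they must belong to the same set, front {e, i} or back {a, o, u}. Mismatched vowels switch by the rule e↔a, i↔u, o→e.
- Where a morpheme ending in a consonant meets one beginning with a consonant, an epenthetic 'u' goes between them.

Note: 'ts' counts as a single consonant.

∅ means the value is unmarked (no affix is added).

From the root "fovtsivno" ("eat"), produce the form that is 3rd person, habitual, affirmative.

ahufovtsivno

aspect = habitual: zero marking, form stays fovtsivno.
polarity = affirmative: zero marking, form stays fovtsivno.
Attach person 3rd person eh- (before consonant 'f') → ehfovtsivno.
Apply vowel harmony: ehfovtsivno → ahfovtsivno.
Apply epenthesis: ahfovtsivno → ahufovtsivno.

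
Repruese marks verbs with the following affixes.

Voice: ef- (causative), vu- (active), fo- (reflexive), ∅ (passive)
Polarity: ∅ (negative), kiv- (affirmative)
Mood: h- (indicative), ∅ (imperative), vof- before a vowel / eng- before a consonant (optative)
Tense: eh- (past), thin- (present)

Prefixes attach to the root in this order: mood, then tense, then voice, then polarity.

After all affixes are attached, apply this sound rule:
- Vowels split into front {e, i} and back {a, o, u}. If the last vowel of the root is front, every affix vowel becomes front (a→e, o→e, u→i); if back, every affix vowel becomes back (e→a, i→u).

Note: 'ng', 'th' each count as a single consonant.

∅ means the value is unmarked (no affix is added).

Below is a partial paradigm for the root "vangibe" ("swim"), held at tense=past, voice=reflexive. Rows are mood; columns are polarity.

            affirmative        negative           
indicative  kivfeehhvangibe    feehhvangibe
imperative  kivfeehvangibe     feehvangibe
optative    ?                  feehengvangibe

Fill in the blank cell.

Attach mood optative eng- (before consonant 'v') → engvangibe.
Attach tense past eh- → ehengvangibe.
Attach voice reflexive fo- → foehengvangibe.
Attach polarity affirmative kiv- → kivfoehengvangibe.
Apply vowel harmony: kivfoehengvangibe → kivfeehengvangibe.

kivfeehengvangibe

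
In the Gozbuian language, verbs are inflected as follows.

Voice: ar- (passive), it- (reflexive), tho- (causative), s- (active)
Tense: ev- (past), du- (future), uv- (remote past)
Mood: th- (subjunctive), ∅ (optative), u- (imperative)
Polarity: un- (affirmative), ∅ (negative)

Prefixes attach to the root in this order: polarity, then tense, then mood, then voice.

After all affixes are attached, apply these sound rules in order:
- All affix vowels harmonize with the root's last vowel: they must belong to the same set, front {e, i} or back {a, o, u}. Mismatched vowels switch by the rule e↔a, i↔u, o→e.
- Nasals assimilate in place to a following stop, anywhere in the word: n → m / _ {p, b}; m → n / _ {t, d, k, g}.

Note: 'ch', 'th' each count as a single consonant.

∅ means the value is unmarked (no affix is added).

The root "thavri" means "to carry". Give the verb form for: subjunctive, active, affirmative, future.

Attach polarity affirmative un- → unthavri.
Attach tense future du- → duunthavri.
Attach mood subjunctive th- → thduunthavri.
Attach voice active s- → sthduunthavri.
Apply vowel harmony: sthduunthavri → sthdiinthavri.
Nasal assimilation: no change.

sthdiinthavri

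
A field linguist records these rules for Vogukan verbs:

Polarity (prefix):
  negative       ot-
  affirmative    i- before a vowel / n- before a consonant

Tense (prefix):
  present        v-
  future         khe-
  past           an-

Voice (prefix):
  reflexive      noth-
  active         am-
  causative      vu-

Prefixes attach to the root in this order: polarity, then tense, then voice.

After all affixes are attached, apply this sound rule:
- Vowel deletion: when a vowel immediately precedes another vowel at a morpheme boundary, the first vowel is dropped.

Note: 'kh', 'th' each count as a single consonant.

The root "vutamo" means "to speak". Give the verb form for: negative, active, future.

Attach polarity negative ot- → otvutamo.
Attach tense future khe- → kheotvutamo.
Attach voice active am- → amkheotvutamo.
Apply vowel deletion: amkheotvutamo → amkhotvutamo.

amkhotvutamo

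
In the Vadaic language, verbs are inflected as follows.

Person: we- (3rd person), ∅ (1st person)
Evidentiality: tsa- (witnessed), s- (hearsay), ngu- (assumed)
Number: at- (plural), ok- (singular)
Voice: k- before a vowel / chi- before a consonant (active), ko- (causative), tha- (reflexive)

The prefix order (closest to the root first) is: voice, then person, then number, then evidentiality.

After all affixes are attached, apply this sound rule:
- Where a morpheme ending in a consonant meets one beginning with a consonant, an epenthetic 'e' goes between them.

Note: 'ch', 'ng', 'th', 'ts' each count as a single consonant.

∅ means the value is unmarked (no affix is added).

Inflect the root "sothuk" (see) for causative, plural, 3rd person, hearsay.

Attach voice causative ko- → kosothuk.
Attach person 3rd person we- → wekosothuk.
Attach number plural at- → atwekosothuk.
Attach evidentiality hearsay s- → satwekosothuk.
Apply epenthesis: satwekosothuk → satewekosothuk.

satewekosothuk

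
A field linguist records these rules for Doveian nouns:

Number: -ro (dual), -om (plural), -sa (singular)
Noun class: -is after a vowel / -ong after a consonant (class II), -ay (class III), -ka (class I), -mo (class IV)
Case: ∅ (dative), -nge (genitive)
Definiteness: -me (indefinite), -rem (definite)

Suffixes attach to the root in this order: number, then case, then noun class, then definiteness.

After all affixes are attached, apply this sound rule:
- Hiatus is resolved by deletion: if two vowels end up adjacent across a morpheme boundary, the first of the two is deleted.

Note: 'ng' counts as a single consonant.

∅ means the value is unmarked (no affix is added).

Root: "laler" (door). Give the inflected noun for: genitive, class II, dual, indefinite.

lalerrongisme

Attach number dual -ro → lalerro.
Attach case genitive -nge → lalerronge.
Attach noun class class II -is (after vowel 'e') → lalerrongeis.
Attach definiteness indefinite -me → lalerrongeisme.
Apply vowel deletion: lalerrongeisme → lalerrongisme.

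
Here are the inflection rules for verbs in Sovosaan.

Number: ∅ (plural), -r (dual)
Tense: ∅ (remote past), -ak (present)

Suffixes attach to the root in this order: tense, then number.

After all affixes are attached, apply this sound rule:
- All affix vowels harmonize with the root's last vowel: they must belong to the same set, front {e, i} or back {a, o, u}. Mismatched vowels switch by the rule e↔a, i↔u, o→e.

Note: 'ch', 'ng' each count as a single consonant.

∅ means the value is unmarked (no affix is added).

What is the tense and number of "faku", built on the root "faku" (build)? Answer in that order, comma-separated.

remote past, plural

Segment: faku.
tense: ∅ → remote past.
number: ∅ → plural.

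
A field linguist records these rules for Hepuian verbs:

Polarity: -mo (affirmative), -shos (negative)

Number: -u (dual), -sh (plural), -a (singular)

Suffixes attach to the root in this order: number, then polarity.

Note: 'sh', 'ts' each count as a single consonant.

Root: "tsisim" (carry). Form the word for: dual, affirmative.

Attach number dual -u → tsisimu.
Attach polarity affirmative -mo → tsisimumo.

tsisimumo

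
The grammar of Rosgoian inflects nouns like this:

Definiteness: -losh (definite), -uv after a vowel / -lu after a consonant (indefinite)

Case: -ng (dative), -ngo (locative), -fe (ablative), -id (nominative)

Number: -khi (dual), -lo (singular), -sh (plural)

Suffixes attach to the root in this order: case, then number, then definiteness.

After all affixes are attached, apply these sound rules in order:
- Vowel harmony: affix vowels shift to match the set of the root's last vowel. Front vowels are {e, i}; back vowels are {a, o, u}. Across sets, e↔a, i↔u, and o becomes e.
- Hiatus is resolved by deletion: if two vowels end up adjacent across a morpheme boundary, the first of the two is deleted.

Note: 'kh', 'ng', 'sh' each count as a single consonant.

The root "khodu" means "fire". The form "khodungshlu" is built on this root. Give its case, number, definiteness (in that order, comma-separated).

dative, plural, indefinite

Segment: khodu-ng-sh-lu.
case: -ng → dative.
number: -sh → plural.
definiteness: -uv/lu → indefinite.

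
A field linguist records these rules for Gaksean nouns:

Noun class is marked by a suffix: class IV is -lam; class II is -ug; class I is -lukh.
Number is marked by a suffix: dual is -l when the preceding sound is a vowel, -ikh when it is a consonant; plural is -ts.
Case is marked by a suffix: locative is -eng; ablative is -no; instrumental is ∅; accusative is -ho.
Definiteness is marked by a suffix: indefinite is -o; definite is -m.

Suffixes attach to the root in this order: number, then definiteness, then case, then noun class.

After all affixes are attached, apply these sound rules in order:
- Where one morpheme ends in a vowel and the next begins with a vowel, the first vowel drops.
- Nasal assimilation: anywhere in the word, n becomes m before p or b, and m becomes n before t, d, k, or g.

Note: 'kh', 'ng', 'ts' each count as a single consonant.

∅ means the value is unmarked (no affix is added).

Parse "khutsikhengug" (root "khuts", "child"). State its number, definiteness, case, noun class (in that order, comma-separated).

Segment: khuts-ikh-o-eng-ug.
number: -l/ikh → dual.
definiteness: -o → indefinite.
case: -eng → locative.
noun class: -ug → class II.

dual, indefinite, locative, class II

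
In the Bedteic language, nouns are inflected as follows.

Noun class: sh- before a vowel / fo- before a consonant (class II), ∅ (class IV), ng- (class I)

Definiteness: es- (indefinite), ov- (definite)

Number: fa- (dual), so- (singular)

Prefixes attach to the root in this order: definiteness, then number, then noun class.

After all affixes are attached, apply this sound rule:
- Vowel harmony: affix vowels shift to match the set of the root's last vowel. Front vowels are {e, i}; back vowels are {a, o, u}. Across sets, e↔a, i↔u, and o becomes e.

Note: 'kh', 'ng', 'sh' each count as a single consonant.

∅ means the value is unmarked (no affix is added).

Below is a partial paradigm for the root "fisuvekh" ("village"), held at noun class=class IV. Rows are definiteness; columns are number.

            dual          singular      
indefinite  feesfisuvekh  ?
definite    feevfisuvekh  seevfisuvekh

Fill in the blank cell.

Attach definiteness indefinite es- → esfisuvekh.
Attach number singular so- → soesfisuvekh.
noun class = class IV: zero marking, form stays soesfisuvekh.
Apply vowel harmony: soesfisuvekh → seesfisuvekh.

seesfisuvekh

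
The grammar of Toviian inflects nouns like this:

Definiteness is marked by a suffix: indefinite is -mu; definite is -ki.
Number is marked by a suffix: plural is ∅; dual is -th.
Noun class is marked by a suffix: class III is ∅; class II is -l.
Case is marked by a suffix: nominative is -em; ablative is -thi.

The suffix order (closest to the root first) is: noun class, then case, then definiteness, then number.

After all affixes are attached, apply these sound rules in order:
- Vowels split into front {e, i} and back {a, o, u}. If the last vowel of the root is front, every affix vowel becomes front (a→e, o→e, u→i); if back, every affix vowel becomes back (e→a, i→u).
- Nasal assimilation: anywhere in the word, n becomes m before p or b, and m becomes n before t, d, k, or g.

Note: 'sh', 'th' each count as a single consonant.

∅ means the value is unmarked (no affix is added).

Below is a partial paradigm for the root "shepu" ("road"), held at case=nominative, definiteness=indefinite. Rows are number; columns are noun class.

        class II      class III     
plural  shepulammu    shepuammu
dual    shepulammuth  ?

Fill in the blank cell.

noun class = class III: zero marking, form stays shepu.
Attach case nominative -em → shepuem.
Attach definiteness indefinite -mu → shepuemmu.
Attach number dual -th → shepuemmuth.
Apply vowel harmony: shepuemmuth → shepuammuth.
Nasal assimilation: no change.

shepuammuth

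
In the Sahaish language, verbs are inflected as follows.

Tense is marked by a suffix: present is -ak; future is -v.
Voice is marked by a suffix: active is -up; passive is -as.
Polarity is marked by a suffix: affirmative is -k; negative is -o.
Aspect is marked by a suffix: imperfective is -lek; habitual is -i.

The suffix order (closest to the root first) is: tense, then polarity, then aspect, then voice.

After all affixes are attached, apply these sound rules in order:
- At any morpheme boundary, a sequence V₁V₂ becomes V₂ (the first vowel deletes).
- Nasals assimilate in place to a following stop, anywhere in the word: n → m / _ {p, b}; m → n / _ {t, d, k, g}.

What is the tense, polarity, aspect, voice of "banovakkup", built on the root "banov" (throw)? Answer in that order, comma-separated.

present, affirmative, habitual, active

Segment: banov-ak-k-i-up.
tense: -ak → present.
polarity: -k → affirmative.
aspect: -i → habitual.
voice: -up → active.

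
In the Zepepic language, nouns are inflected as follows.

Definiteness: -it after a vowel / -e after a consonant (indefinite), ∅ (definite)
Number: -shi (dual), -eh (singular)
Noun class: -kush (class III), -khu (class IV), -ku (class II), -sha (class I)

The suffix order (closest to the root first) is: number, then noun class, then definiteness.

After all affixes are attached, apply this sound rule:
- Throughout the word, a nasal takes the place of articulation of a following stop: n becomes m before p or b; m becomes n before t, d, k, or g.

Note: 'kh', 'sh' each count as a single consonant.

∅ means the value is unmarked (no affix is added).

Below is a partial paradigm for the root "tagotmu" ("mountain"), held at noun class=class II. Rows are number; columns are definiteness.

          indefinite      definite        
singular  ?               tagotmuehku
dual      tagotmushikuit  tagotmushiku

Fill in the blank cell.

tagotmuehkuit

Attach number singular -eh → tagotmueh.
Attach noun class class II -ku → tagotmuehku.
Attach definiteness indefinite -it (after vowel 'u') → tagotmuehkuit.
Nasal assimilation: no change.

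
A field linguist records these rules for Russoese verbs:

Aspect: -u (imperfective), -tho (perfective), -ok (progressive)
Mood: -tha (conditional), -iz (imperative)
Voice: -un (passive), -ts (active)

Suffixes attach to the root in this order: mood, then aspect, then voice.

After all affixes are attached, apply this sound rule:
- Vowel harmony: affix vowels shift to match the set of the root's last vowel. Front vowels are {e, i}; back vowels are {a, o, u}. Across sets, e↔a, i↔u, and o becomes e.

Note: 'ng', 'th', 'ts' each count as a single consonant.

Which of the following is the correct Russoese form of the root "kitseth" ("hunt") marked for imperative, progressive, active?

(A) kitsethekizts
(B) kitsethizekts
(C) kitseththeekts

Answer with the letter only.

Attach mood imperative -iz → kitsethiz.
Attach aspect progressive -ok → kitsethizok.
Attach voice active -ts → kitsethizokts.
Apply vowel harmony: kitsethizokts → kitsethizekts.
So the correct form is kitsethizekts, option (B).
(A) kitsethekizts is wrong: it has the affixes in the wrong order.
(C) kitseththeekts is wrong: it uses conditional instead of imperative for mood.

B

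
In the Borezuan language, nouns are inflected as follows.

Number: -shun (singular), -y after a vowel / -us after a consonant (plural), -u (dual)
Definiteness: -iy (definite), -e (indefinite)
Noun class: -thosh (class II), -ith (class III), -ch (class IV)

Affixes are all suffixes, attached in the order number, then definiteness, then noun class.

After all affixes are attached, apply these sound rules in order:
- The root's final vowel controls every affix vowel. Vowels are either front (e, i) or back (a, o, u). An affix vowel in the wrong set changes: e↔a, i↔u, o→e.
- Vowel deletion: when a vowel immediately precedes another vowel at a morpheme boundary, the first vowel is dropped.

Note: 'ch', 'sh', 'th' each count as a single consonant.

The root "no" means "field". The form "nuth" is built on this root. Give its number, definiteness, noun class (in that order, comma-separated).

dual, indefinite, class III

Segment: no-u-e-ith.
number: -u → dual.
definiteness: -e → indefinite.
noun class: -ith → class III.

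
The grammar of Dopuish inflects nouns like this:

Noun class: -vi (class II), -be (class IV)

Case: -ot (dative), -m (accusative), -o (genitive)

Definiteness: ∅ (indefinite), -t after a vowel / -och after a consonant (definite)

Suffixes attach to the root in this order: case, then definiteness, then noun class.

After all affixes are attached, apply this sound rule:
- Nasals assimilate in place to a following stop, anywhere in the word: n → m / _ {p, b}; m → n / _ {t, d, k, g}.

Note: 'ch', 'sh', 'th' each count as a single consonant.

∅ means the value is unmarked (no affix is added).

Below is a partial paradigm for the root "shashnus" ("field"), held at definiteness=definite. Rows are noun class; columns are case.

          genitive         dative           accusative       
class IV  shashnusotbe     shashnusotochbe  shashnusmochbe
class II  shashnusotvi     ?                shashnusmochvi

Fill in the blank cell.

Attach case dative -ot → shashnusot.
Attach definiteness definite -och (after consonant 't') → shashnusotoch.
Attach noun class class II -vi → shashnusotochvi.
Nasal assimilation: no change.

shashnusotochvi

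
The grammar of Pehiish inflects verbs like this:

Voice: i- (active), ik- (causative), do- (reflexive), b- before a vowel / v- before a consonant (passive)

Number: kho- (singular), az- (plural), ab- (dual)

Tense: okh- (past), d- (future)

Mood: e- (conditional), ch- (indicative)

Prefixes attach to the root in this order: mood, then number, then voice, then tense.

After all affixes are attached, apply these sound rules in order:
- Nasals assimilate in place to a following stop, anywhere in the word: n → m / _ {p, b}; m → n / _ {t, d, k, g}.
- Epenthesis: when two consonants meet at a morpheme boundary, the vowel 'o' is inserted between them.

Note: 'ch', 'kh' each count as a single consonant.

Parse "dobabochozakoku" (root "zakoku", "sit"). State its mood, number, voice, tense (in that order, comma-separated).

indicative, dual, passive, future

Segment: d-b-ab-ch-zakoku.
mood: ch- → indicative.
number: ab- → dual.
voice: b/v- → passive.
tense: d- → future.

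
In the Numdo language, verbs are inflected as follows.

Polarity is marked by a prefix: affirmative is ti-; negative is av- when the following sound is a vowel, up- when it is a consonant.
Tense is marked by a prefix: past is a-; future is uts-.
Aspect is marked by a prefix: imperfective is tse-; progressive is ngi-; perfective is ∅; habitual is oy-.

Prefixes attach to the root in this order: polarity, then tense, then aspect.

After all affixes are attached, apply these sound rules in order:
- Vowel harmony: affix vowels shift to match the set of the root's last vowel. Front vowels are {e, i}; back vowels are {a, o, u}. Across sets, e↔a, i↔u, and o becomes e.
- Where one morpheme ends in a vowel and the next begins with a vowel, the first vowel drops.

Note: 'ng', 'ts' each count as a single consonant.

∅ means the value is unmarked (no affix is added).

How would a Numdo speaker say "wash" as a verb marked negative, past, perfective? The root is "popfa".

uppopfa

Attach polarity negative up- (before consonant 'p') → uppopfa.
Attach tense past a- → auppopfa.
aspect = perfective: zero marking, form stays auppopfa.
Vowel harmony: no change.
Apply vowel deletion: auppopfa → uppopfa.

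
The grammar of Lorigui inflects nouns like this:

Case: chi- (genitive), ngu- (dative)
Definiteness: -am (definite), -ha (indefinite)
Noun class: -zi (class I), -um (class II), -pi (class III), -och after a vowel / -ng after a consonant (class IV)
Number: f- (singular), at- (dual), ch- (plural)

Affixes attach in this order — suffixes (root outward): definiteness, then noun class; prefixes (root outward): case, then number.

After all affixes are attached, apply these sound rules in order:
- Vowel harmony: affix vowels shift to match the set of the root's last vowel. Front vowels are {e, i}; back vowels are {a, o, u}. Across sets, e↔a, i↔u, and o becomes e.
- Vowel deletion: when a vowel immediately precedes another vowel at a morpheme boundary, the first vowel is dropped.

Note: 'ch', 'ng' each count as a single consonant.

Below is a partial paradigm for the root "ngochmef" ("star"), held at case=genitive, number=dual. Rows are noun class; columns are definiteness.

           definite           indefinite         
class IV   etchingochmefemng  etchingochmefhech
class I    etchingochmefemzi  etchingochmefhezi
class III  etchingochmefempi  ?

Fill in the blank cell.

etchingochmefhepi

Attach definiteness indefinite -ha → ngochmefha.
Attach case genitive chi- → chingochmefha.
Attach number dual at- → atchingochmefha.
Attach noun class class III -pi → atchingochmefhapi.
Apply vowel harmony: atchingochmefhapi → etchingochmefhepi.
Vowel deletion: no change.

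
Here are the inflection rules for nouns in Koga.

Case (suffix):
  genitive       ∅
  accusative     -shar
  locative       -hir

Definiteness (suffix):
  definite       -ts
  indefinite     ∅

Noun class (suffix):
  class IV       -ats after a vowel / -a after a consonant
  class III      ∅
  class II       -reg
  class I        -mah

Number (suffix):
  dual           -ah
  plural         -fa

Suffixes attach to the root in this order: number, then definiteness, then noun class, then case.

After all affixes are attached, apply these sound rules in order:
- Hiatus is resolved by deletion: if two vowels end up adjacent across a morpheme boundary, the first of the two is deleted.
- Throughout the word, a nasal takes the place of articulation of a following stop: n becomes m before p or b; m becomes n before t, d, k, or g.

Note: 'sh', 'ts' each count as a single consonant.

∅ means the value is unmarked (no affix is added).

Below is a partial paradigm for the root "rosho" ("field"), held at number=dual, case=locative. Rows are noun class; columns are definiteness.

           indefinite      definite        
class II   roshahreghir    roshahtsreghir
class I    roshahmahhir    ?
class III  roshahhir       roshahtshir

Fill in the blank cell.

roshahtsmahhir

Attach number dual -ah → roshoah.
Attach definiteness definite -ts → roshoahts.
Attach noun class class I -mah → roshoahtsmah.
Attach case locative -hir → roshoahtsmahhir.
Apply vowel deletion: roshoahtsmahhir → roshahtsmahhir.
Nasal assimilation: no change.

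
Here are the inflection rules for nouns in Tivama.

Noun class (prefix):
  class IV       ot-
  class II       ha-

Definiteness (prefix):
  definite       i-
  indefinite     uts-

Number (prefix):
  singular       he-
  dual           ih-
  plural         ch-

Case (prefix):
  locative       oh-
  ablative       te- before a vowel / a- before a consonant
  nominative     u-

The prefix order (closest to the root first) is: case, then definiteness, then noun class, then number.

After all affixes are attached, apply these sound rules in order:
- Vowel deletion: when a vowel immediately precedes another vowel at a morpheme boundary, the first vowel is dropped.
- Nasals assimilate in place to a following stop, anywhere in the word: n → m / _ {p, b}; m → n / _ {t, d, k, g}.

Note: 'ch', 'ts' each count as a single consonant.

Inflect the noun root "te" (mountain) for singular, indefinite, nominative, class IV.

hotutsute

Attach case nominative u- → ute.
Attach definiteness indefinite uts- → utsute.
Attach noun class class IV ot- → otutsute.
Attach number singular he- → heotutsute.
Apply vowel deletion: heotutsute → hotutsute.
Nasal assimilation: no change.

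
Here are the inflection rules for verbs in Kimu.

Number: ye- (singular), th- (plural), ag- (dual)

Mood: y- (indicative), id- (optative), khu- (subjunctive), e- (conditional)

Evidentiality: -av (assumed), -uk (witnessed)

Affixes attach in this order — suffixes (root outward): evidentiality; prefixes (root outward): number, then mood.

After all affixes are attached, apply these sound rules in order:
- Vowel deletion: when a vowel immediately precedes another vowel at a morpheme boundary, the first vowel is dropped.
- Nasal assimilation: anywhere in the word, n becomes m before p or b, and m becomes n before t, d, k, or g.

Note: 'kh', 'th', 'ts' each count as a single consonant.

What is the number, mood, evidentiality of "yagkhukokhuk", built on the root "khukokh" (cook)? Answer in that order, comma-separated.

dual, indicative, witnessed

Segment: y-ag-khukokh-uk.
number: ag- → dual.
mood: y- → indicative.
evidentiality: -uk → witnessed.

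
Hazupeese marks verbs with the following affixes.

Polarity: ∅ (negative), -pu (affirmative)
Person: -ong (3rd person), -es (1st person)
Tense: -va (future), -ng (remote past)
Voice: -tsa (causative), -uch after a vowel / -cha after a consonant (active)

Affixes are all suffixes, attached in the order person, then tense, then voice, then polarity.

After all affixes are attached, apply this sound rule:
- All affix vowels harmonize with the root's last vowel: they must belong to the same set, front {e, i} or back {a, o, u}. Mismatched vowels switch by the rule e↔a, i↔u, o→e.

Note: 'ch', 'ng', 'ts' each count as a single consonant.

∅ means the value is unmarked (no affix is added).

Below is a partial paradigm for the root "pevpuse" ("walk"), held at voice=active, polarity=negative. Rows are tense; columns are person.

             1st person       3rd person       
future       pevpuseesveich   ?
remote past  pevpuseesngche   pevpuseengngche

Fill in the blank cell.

pevpuseengveich

Attach person 3rd person -ong → pevpuseong.
Attach tense future -va → pevpuseongva.
Attach voice active -uch (after vowel 'a') → pevpuseongvauch.
polarity = negative: zero marking, form stays pevpuseongvauch.
Apply vowel harmony: pevpuseongvauch → pevpuseengveich.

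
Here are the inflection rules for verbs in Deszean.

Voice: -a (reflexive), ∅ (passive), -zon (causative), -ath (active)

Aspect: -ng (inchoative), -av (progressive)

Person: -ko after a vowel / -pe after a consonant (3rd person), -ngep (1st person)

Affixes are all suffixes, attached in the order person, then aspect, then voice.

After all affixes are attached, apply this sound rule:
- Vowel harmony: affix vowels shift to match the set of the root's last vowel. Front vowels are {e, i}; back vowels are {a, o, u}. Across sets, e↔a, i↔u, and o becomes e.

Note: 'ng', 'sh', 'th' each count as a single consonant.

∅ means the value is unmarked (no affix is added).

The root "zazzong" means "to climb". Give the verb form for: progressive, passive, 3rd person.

Attach person 3rd person -pe (after consonant 'ng') → zazzongpe.
Attach aspect progressive -av → zazzongpeav.
voice = passive: zero marking, form stays zazzongpeav.
Apply vowel harmony: zazzongpeav → zazzongpaav.

zazzongpaav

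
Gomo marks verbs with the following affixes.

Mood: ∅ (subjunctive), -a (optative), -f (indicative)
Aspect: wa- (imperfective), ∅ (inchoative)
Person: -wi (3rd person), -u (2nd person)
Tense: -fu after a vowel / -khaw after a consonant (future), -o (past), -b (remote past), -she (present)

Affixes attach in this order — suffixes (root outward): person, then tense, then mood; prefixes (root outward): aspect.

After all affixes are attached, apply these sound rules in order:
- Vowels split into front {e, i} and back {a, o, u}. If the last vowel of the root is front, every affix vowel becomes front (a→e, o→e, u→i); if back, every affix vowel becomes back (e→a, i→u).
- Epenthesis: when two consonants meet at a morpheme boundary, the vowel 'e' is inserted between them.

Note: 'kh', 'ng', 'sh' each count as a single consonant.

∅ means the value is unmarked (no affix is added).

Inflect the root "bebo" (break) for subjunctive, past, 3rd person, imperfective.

Attach person 3rd person -wi → bebowi.
Attach tense past -o → bebowio.
mood = subjunctive: zero marking, form stays bebowio.
Attach aspect imperfective wa- → wabebowio.
Apply vowel harmony: wabebowio → wabebowuo.
Epenthesis: no change.

wabebowuo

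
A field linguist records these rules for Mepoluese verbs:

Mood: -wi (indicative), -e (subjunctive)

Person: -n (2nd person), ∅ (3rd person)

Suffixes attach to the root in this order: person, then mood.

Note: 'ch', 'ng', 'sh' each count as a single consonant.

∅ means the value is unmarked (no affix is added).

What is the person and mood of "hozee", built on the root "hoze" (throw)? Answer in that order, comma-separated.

3rd person, subjunctive

Segment: hoze-e.
person: ∅ → 3rd person.
mood: -e → subjunctive.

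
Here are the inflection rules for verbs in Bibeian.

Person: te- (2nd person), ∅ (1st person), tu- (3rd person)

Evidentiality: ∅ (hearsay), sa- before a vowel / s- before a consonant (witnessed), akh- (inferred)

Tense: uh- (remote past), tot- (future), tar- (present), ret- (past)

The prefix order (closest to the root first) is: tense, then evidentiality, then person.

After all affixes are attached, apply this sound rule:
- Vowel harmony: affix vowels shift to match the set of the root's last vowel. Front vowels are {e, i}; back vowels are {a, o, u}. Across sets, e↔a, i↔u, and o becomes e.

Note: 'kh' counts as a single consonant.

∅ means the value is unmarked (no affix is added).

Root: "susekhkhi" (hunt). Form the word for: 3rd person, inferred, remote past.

tiekhihsusekhkhi

Attach tense remote past uh- → uhsusekhkhi.
Attach evidentiality inferred akh- → akhuhsusekhkhi.
Attach person 3rd person tu- → tuakhuhsusekhkhi.
Apply vowel harmony: tuakhuhsusekhkhi → tiekhihsusekhkhi.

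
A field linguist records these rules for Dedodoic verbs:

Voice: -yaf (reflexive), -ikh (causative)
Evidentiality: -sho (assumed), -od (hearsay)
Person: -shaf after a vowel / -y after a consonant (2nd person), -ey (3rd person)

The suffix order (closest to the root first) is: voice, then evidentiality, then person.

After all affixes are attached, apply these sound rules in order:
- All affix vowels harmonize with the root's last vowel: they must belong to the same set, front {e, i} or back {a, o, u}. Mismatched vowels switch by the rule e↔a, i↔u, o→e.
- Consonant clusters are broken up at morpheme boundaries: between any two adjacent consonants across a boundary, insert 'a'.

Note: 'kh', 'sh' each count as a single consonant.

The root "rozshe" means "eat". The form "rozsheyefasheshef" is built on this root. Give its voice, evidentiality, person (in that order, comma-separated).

Segment: rozshe-yaf-sho-shaf.
voice: -yaf → reflexive.
evidentiality: -sho → assumed.
person: -shaf/y → 2nd person.

reflexive, assumed, 2nd person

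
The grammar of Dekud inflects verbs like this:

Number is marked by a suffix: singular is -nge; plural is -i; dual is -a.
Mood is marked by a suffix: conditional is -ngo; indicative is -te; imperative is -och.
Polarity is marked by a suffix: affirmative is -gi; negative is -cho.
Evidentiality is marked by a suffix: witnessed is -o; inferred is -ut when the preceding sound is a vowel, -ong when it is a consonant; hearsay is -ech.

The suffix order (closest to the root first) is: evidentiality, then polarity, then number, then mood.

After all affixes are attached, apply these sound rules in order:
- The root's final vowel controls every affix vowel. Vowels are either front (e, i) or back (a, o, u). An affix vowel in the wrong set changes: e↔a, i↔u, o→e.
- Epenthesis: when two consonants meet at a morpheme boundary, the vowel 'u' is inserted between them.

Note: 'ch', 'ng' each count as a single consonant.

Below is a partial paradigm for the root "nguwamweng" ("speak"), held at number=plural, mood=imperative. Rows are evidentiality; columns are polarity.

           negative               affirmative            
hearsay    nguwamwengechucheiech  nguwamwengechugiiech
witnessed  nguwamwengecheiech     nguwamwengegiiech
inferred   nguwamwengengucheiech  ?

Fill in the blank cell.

nguwamwengengugiiech

Attach evidentiality inferred -ong (after consonant 'ng') → nguwamwengong.
Attach polarity affirmative -gi → nguwamwengonggi.
Attach number plural -i → nguwamwengonggii.
Attach mood imperative -och → nguwamwengonggiioch.
Apply vowel harmony: nguwamwengonggiioch → nguwamwengenggiiech.
Apply epenthesis: nguwamwengenggiiech → nguwamwengengugiiech.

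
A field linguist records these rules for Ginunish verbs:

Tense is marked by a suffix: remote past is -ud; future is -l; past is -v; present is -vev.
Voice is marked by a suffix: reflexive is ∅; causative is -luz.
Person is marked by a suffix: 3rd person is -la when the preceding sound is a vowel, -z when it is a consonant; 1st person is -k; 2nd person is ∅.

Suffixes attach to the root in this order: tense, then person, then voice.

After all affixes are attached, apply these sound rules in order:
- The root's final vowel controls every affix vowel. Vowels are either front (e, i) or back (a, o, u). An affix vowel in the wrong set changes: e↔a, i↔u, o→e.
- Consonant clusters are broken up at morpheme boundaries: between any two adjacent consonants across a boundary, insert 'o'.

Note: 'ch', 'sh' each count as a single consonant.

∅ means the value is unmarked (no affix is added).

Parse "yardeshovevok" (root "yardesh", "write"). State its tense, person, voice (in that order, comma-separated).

Segment: yardesh-vev-k.
tense: -vev → present.
person: -k → 1st person.
voice: ∅ → reflexive.

present, 1st person, reflexive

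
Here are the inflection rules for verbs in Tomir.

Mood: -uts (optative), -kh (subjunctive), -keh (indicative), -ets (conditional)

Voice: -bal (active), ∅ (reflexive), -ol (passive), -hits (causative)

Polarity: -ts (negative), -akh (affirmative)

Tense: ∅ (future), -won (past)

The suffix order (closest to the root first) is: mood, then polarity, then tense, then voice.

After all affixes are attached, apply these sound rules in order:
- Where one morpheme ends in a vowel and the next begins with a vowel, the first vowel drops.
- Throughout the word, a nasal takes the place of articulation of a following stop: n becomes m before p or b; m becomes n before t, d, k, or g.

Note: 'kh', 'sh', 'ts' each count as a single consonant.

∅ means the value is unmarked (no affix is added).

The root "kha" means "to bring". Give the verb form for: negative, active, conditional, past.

Attach mood conditional -ets → khaets.
Attach polarity negative -ts → khaetsts.
Attach tense past -won → khaetstswon.
Attach voice active -bal → khaetstswonbal.
Apply vowel deletion: khaetstswonbal → khetstswonbal.
Apply nasal assimilation: khetstswonbal → khetstswombal.

khetstswombal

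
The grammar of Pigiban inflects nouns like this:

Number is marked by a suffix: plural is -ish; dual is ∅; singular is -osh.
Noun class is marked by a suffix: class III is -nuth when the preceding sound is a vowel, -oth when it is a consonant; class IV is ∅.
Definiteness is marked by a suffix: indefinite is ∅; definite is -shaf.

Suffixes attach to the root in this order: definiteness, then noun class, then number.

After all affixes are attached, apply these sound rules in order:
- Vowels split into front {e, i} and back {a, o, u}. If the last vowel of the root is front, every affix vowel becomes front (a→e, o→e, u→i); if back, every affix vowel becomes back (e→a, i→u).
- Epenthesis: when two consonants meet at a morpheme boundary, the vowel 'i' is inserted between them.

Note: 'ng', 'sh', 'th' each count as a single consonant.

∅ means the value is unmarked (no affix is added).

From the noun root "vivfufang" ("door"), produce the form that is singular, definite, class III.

Attach definiteness definite -shaf → vivfufangshaf.
Attach noun class class III -oth (after consonant 'f') → vivfufangshafoth.
Attach number singular -osh → vivfufangshafothosh.
Vowel harmony: no change.
Apply epenthesis: vivfufangshafothosh → vivfufangishafothosh.

vivfufangishafothosh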